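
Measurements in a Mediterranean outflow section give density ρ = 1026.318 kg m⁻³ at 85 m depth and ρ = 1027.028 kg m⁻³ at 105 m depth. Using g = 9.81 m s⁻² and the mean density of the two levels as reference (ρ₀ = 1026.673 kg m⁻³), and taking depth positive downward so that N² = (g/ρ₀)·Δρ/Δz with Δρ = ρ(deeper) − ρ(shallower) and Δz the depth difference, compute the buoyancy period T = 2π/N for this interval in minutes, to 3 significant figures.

5.69 min

Δρ = 1027.028 − 1026.318 = 0.710 kg m⁻³ over Δz = 105 − 85 = 20 m.
N² = (9.81/1026.673) × (0.710/20) = 3.3921 × 10⁻⁴ s⁻².
N = √(3.3921 × 10⁻⁴) = 0.018418 rad s⁻¹, so T = 2π/N = 341.14 s = 5.6857 min ≈ 5.69 min.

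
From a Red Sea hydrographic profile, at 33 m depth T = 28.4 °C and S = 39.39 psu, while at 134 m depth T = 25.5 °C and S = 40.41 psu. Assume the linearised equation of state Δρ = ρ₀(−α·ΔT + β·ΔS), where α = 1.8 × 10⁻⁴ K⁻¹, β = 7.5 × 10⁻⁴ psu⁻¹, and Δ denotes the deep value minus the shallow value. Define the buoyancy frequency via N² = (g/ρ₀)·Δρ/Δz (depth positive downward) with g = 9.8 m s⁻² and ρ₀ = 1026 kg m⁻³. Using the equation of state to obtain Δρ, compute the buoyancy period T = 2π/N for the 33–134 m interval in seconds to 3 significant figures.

562 s

ΔT = -2.9 K, ΔS = +1.02 psu (deep − shallow).
Δρ/ρ₀ = −αΔT + βΔS = 5.22 × 10⁻⁴ + 7.65 × 10⁻⁴ = 1.287 × 10⁻³, so Δρ ≈ 1.320 kg m⁻³.
N² = (g/ρ₀)·Δρ/Δz = g·(Δρ/ρ₀)/Δz = 9.8 × 1.287 × 10⁻³ / 101 = 1.2488 × 10⁻⁴ s⁻².
N = √(1.2488 × 10⁻⁴) = 0.011175 rad s⁻¹ → T = 2π/N = 562.25 s ≈ 562 s.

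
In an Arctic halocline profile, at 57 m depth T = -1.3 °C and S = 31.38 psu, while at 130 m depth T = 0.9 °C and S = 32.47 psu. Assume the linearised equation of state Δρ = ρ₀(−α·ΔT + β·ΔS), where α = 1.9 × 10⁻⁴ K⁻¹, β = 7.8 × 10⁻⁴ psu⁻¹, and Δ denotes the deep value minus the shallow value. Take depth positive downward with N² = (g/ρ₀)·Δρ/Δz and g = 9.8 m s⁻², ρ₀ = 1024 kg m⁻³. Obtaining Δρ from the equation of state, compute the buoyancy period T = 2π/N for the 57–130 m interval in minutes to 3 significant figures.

ΔT = +2.2 K, ΔS = +1.09 psu (deep − shallow).
Δρ/ρ₀ = −αΔT + βΔS = -4.18 × 10⁻⁴ + 8.502 × 10⁻⁴ = 4.322 × 10⁻⁴, so Δρ ≈ 0.4426 kg m⁻³.
N² = (g/ρ₀)·Δρ/Δz = g·(Δρ/ρ₀)/Δz = 9.8 × 4.322 × 10⁻⁴ / 73 = 5.8021 × 10⁻⁵ s⁻².
N = √(5.8021 × 10⁻⁵) = 7.6172 × 10⁻³ rad s⁻¹ → T = 2π/N = 824.87 s = 13.748 min ≈ 13.7 min.

13.7 min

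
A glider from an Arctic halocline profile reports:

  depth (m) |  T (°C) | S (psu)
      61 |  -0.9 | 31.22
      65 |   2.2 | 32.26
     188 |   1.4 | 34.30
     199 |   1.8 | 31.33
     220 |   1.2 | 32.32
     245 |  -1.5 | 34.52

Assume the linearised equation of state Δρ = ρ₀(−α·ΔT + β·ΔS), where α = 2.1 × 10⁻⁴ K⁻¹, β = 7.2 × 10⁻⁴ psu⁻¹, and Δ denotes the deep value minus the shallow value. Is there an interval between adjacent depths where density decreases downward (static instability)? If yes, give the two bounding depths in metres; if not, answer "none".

188–199 m

Evaluate Δρ/ρ₀ = −αΔT + βΔS across each adjacent pair:
  61–65 m: −αΔT+βΔS = −(2.1 × 10⁻⁴)(+3.1)+(7.2 × 10⁻⁴)(+1.04) = 9.8 × 10⁻⁵ → stable
  65–188 m: −αΔT+βΔS = −(2.1 × 10⁻⁴)(-0.8)+(7.2 × 10⁻⁴)(+2.04) = 1.6 × 10⁻³ → stable
  188–199 m: −αΔT+βΔS = −(2.1 × 10⁻⁴)(+0.4)+(7.2 × 10⁻⁴)(-2.97) = -2.2 × 10⁻³ → UNSTABLE
  199–220 m: −αΔT+βΔS = −(2.1 × 10⁻⁴)(-0.6)+(7.2 × 10⁻⁴)(+0.99) = 8.4 × 10⁻⁴ → stable
  220–245 m: −αΔT+βΔS = −(2.1 × 10⁻⁴)(-2.7)+(7.2 × 10⁻⁴)(+2.20) = 2.2 × 10⁻³ → stable
The 188–199 m interval has Δρ < 0: lighter water underlies denser water.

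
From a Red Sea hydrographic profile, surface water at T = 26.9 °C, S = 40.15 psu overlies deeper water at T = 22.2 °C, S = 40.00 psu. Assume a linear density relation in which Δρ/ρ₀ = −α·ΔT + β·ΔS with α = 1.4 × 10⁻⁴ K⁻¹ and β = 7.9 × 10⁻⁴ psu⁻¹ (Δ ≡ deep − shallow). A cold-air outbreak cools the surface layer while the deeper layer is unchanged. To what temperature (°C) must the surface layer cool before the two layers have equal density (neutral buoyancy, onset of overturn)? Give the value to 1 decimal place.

23.0 °C

Neutral buoyancy requires Δρ = 0, i.e. −α(T_deep − T_surf′) + β(S_deep − S_surf) = 0.
T_surf′ = T_deep − (β/α)·ΔS = 22.2 − (7.9 × 10⁻⁴/1.4 × 10⁻⁴)·(-0.15) = 23.046 °C.
Cooling required: 26.9 − (23.046) = 3.854 °C.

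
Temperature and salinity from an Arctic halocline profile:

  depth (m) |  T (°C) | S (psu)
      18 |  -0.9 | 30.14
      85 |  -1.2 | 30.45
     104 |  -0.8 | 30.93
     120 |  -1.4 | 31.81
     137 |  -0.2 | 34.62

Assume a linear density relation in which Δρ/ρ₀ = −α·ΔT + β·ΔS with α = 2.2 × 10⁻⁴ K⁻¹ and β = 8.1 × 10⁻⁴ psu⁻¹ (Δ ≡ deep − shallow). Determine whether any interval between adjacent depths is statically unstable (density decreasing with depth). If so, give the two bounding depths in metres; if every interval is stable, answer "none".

Evaluate Δρ/ρ₀ = −αΔT + βΔS across each adjacent pair:
  18–85 m: −αΔT+βΔS = −(2.2 × 10⁻⁴)(-0.3)+(8.1 × 10⁻⁴)(+0.31) = 3.2 × 10⁻⁴ → stable
  85–104 m: −αΔT+βΔS = −(2.2 × 10⁻⁴)(+0.4)+(8.1 × 10⁻⁴)(+0.48) = 3.0 × 10⁻⁴ → stable
  104–120 m: −αΔT+βΔS = −(2.2 × 10⁻⁴)(-0.6)+(8.1 × 10⁻⁴)(+0.88) = 8.4 × 10⁻⁴ → stable
  120–137 m: −αΔT+βΔS = −(2.2 × 10⁻⁴)(+1.2)+(8.1 × 10⁻⁴)(+2.81) = 2.0 × 10⁻³ → stable
Every interval has Δρ > 0: the column is stably stratified throughout.

none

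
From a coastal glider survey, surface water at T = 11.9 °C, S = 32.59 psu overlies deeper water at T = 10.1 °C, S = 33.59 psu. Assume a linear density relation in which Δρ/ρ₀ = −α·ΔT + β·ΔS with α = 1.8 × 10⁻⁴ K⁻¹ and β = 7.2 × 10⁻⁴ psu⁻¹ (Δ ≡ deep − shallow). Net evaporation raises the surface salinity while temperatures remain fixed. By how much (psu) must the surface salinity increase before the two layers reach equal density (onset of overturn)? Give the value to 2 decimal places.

1.45 psu

Neutral buoyancy requires −α(T_deep − T_surf) + β(S_deep − S_surf′) = 0.
S_surf′ = S_deep − (α/β)·ΔT = 33.59 − (1.8 × 10⁻⁴/7.2 × 10⁻⁴)·(-1.8) = 34.0400 psu.
Increase required: 34.0400 − 32.59 = 1.4500 psu.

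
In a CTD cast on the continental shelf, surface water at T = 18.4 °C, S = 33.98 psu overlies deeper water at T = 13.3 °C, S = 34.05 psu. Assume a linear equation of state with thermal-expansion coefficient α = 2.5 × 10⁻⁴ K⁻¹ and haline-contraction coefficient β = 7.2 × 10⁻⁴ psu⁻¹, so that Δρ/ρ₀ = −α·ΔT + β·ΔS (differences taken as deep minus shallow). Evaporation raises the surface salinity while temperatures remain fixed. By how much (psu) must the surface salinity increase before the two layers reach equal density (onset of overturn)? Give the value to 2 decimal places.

Neutral buoyancy requires −α(T_deep − T_surf) + β(S_deep − S_surf′) = 0.
S_surf′ = S_deep − (α/β)·ΔT = 34.05 − (2.5 × 10⁻⁴/7.2 × 10⁻⁴)·(-5.1) = 35.8208 psu.
Increase required: 35.8208 − 33.98 = 1.8408 psu.

1.84 psu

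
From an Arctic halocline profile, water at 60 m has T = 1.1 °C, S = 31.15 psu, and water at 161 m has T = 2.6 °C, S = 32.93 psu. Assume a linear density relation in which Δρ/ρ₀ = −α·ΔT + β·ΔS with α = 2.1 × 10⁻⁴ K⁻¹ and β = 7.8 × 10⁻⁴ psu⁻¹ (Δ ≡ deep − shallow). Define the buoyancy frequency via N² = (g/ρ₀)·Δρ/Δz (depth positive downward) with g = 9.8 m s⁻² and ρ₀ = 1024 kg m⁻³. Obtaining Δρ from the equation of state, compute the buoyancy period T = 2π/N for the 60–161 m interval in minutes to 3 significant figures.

ΔT = +1.5 K, ΔS = +1.78 psu (deep − shallow).
Δρ/ρ₀ = −αΔT + βΔS = -3.15 × 10⁻⁴ + 1.3884 × 10⁻³ = 1.0734 × 10⁻³, so Δρ ≈ 1.099 kg m⁻³.
N² = (g/ρ₀)·Δρ/Δz = g·(Δρ/ρ₀)/Δz = 9.8 × 1.0734 × 10⁻³ / 101 = 1.0415 × 10⁻⁴ s⁻².
N = √(1.0415 × 10⁻⁴) = 0.010205 rad s⁻¹ → T = 2π/N = 615.70 s = 10.262 min ≈ 10.3 min.

10.3 min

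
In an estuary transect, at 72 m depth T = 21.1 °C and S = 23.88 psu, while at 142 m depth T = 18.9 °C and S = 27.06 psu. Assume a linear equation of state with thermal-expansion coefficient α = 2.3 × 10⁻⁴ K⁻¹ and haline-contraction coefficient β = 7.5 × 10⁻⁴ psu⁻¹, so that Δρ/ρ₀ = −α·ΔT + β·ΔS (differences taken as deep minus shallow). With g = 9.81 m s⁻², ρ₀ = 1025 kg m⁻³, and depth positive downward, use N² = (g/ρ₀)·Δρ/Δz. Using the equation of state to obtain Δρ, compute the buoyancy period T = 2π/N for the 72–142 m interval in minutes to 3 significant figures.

5.20 min

ΔT = -2.2 K, ΔS = +3.18 psu (deep − shallow).
Δρ/ρ₀ = −αΔT + βΔS = 5.06 × 10⁻⁴ + 2.385 × 10⁻³ = 2.891 × 10⁻³, so Δρ ≈ 2.963 kg m⁻³.
N² = (g/ρ₀)·Δρ/Δz = g·(Δρ/ρ₀)/Δz = 9.81 × 2.891 × 10⁻³ / 70 = 4.0515 × 10⁻⁴ s⁻².
N = √(4.0515 × 10⁻⁴) = 0.020128 rad s⁻¹ → T = 2π/N = 312.16 s = 5.2027 min ≈ 5.20 min.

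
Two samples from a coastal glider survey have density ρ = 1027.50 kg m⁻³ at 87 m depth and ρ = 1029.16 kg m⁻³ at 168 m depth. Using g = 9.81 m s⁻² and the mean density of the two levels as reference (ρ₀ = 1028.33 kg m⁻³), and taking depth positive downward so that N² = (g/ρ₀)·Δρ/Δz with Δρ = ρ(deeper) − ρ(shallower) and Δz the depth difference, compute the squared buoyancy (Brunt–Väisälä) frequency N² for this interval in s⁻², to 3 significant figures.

1.96 × 10⁻⁴ s⁻²

Δρ = 1029.16 − 1027.50 = 1.66 kg m⁻³ over Δz = 168 − 87 = 81 m.
N² = (9.81/1028.33) × (1.66/81) = 1.9551 × 10⁻⁴ s⁻² ≈ 1.96 × 10⁻⁴ s⁻².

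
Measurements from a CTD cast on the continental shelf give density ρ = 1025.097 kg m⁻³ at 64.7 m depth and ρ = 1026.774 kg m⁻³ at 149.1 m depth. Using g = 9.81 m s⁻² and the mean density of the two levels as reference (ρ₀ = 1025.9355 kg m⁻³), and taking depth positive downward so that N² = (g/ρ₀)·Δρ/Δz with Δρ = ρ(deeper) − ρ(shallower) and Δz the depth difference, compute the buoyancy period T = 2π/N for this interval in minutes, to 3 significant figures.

Δρ = 1026.774 − 1025.097 = 1.677 kg m⁻³ over Δz = 149.1 − 64.7 = 84.4 m.
N² = (9.81/1025.9355) × (1.677/84.4) = 1.8999 × 10⁻⁴ s⁻².
N = √(1.8999 × 10⁻⁴) = 0.013784 rad s⁻¹, so T = 2π/N = 455.83 s = 7.5972 min ≈ 7.60 min.
N² > 0, so the interval is statically stable.

7.60 min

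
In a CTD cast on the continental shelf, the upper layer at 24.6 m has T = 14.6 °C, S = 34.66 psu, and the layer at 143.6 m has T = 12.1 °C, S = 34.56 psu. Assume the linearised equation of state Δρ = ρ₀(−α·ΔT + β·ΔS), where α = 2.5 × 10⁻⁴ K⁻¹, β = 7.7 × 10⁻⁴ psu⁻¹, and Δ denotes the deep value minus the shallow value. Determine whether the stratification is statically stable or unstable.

stable

ΔT = 12.1 − 14.6 = -2.5 K and ΔS = 34.56 − 34.66 = -0.10 psu (deep − shallow).
−αΔT = 6.25 × 10⁻⁴; βΔS = -7.70 × 10⁻⁵; sum Δρ/ρ₀ = 5.48 × 10⁻⁴.
Δρ/ρ₀ > 0, so Δρ > 0: deeper water is denser → statically stable.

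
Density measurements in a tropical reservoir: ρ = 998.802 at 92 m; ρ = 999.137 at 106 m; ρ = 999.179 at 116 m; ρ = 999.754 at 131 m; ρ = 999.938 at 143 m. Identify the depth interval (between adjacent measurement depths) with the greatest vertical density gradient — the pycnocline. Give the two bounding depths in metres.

116–131 m

Compute the density gradient over each adjacent pair:
  92–106 m: Δρ/Δz = 0.335/14 = 0.024 kg m⁻⁴
  106–116 m: Δρ/Δz = 0.042/10 = 4.2 × 10⁻³ kg m⁻⁴
  116–131 m: Δρ/Δz = 0.575/15 = 0.038 kg m⁻⁴
  131–143 m: Δρ/Δz = 0.184/12 = 0.015 kg m⁻⁴
The largest gradient is in the 116–131 m interval — the pycnocline.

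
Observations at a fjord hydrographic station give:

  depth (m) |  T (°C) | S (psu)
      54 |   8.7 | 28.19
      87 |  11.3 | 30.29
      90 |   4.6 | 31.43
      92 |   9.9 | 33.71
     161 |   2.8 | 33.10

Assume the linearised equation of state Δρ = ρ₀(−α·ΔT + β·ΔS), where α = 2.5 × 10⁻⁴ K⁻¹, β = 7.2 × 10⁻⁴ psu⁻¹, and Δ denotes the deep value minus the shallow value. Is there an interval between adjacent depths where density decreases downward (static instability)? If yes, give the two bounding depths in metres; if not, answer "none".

none

Evaluate Δρ/ρ₀ = −αΔT + βΔS across each adjacent pair:
  54–87 m: −αΔT+βΔS = −(2.5 × 10⁻⁴)(+2.6)+(7.2 × 10⁻⁴)(+2.10) = 8.6 × 10⁻⁴ → stable
  87–90 m: −αΔT+βΔS = −(2.5 × 10⁻⁴)(-6.7)+(7.2 × 10⁻⁴)(+1.14) = 2.5 × 10⁻³ → stable
  90–92 m: −αΔT+βΔS = −(2.5 × 10⁻⁴)(+5.3)+(7.2 × 10⁻⁴)(+2.28) = 3.2 × 10⁻⁴ → stable
  92–161 m: −αΔT+βΔS = −(2.5 × 10⁻⁴)(-7.1)+(7.2 × 10⁻⁴)(-0.61) = 1.3 × 10⁻³ → stable
Every interval has Δρ > 0: the column is stably stratified throughout.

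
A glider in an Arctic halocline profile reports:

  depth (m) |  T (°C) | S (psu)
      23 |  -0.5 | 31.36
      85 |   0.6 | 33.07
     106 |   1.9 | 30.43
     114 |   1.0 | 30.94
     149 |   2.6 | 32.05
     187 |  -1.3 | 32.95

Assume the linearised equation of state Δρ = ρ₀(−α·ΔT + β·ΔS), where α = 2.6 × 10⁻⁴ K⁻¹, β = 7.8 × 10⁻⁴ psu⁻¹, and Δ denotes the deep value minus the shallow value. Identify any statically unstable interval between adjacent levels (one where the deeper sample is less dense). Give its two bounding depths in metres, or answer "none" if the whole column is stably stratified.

Evaluate Δρ/ρ₀ = −αΔT + βΔS across each adjacent pair:
  23–85 m: −αΔT+βΔS = −(2.6 × 10⁻⁴)(+1.1)+(7.8 × 10⁻⁴)(+1.71) = 1.0 × 10⁻³ → stable
  85–106 m: −αΔT+βΔS = −(2.6 × 10⁻⁴)(+1.3)+(7.8 × 10⁻⁴)(-2.64) = -2.4 × 10⁻³ → UNSTABLE
  106–114 m: −αΔT+βΔS = −(2.6 × 10⁻⁴)(-0.9)+(7.8 × 10⁻⁴)(+0.51) = 6.3 × 10⁻⁴ → stable
  114–149 m: −αΔT+βΔS = −(2.6 × 10⁻⁴)(+1.6)+(7.8 × 10⁻⁴)(+1.11) = 4.5 × 10⁻⁴ → stable
  149–187 m: −αΔT+βΔS = −(2.6 × 10⁻⁴)(-3.9)+(7.8 × 10⁻⁴)(+0.90) = 1.7 × 10⁻³ → stable
The 85–106 m interval has Δρ < 0: lighter water underlies denser water.

85–106 m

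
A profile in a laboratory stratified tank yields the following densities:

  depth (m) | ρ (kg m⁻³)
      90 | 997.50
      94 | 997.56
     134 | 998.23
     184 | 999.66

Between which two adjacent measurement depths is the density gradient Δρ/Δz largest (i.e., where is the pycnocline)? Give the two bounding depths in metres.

134–184 m

Compute the density gradient over each adjacent pair:
  90–94 m: Δρ/Δz = 0.06/4 = 0.015 kg m⁻⁴
  94–134 m: Δρ/Δz = 0.67/40 = 0.017 kg m⁻⁴
  134–184 m: Δρ/Δz = 1.43/50 = 0.029 kg m⁻⁴
The largest gradient is in the 134–184 m interval — the pycnocline.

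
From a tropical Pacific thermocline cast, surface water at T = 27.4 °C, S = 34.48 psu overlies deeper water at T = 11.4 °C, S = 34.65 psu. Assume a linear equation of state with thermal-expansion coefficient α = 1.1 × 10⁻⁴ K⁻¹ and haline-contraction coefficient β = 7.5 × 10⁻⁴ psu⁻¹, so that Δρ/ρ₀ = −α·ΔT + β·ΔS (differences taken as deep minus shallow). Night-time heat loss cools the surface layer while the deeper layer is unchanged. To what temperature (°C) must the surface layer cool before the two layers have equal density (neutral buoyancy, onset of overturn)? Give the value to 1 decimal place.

10.2 °C

Neutral buoyancy requires Δρ = 0, i.e. −α(T_deep − T_surf′) + β(S_deep − S_surf) = 0.
T_surf′ = T_deep − (β/α)·ΔS = 11.4 − (7.5 × 10⁻⁴/1.1 × 10⁻⁴)·(+0.17) = 10.241 °C.
Cooling required: 27.4 − (10.241) = 17.159 °C.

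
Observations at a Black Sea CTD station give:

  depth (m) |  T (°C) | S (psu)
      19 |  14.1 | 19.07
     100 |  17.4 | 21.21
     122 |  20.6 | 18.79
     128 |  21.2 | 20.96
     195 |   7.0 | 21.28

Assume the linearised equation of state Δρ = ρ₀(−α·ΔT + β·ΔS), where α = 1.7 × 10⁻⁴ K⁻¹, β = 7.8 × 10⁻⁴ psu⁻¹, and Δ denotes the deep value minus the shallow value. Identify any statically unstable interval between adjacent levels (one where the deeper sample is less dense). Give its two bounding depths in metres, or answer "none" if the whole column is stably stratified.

100–122 m

Evaluate Δρ/ρ₀ = −αΔT + βΔS across each adjacent pair:
  19–100 m: −αΔT+βΔS = −(1.7 × 10⁻⁴)(+3.3)+(7.8 × 10⁻⁴)(+2.14) = 1.1 × 10⁻³ → stable
  100–122 m: −αΔT+βΔS = −(1.7 × 10⁻⁴)(+3.2)+(7.8 × 10⁻⁴)(-2.42) = -2.4 × 10⁻³ → UNSTABLE
  122–128 m: −αΔT+βΔS = −(1.7 × 10⁻⁴)(+0.6)+(7.8 × 10⁻⁴)(+2.17) = 1.6 × 10⁻³ → stable
  128–195 m: −αΔT+βΔS = −(1.7 × 10⁻⁴)(-14.2)+(7.8 × 10⁻⁴)(+0.32) = 2.7 × 10⁻³ → stable
The 100–122 m interval has Δρ < 0: lighter water underlies denser water.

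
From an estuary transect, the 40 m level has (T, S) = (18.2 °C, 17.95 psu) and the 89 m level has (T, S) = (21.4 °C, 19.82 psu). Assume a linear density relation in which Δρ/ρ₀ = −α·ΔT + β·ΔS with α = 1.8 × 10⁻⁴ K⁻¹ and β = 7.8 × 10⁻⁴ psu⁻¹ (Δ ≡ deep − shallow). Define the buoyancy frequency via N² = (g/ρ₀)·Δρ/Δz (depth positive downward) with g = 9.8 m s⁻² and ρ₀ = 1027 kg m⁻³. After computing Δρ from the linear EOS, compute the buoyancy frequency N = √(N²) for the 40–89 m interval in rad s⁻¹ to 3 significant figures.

0.0133 rad s⁻¹

ΔT = +3.2 K, ΔS = +1.87 psu (deep − shallow).
Δρ/ρ₀ = −αΔT + βΔS = -5.76 × 10⁻⁴ + 1.4586 × 10⁻³ = 8.826 × 10⁻⁴, so Δρ ≈ 0.9064 kg m⁻³.
N² = (g/ρ₀)·Δρ/Δz = g·(Δρ/ρ₀)/Δz = 9.8 × 8.826 × 10⁻⁴ / 49 = 1.7652 × 10⁻⁴ s⁻².
N = √(1.7652 × 10⁻⁴) = 0.013286 rad s⁻¹ ≈ 0.0133 rad s⁻¹.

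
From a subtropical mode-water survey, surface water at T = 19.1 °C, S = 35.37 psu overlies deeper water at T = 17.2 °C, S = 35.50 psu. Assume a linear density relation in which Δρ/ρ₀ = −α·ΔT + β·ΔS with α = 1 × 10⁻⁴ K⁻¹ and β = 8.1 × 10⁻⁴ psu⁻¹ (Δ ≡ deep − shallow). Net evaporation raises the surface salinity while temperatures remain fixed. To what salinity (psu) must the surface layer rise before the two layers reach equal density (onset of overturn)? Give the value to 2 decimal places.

Neutral buoyancy requires −α(T_deep − T_surf) + β(S_deep − S_surf′) = 0.
S_surf′ = S_deep − (α/β)·ΔT = 35.50 − (1 × 10⁻⁴/8.1 × 10⁻⁴)·(-1.9) = 35.7346 psu.
Increase required: 35.7346 − 35.37 = 0.3646 psu.

35.73 psu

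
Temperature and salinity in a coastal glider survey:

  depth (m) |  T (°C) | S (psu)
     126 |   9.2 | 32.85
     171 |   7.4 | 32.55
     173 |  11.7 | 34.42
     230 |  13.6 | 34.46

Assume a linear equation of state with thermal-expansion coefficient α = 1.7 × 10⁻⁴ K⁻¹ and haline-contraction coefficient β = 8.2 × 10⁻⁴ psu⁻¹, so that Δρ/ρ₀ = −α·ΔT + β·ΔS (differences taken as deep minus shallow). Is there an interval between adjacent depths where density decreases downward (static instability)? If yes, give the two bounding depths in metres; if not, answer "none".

173–230 m

Evaluate Δρ/ρ₀ = −αΔT + βΔS across each adjacent pair:
  126–171 m: −αΔT+βΔS = −(1.7 × 10⁻⁴)(-1.8)+(8.2 × 10⁻⁴)(-0.30) = 6.0 × 10⁻⁵ → stable
  171–173 m: −αΔT+βΔS = −(1.7 × 10⁻⁴)(+4.3)+(8.2 × 10⁻⁴)(+1.87) = 8.0 × 10⁻⁴ → stable
  173–230 m: −αΔT+βΔS = −(1.7 × 10⁻⁴)(+1.9)+(8.2 × 10⁻⁴)(+0.04) = -2.9 × 10⁻⁴ → UNSTABLE
The 173–230 m interval has Δρ < 0: lighter water underlies denser water.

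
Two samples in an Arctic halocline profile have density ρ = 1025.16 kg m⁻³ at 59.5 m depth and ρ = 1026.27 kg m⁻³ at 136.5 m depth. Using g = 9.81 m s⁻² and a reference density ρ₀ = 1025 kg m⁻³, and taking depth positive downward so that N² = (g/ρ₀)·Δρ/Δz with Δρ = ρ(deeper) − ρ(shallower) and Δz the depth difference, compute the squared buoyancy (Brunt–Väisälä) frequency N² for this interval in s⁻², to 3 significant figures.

1.38 × 10⁻⁴ s⁻²

Δρ = 1026.27 − 1025.16 = 1.11 kg m⁻³ over Δz = 136.5 − 59.5 = 77 m.
N² = (9.81/1025) × (1.11/77) = 1.3797 × 10⁻⁴ s⁻² ≈ 1.38 × 10⁻⁴ s⁻².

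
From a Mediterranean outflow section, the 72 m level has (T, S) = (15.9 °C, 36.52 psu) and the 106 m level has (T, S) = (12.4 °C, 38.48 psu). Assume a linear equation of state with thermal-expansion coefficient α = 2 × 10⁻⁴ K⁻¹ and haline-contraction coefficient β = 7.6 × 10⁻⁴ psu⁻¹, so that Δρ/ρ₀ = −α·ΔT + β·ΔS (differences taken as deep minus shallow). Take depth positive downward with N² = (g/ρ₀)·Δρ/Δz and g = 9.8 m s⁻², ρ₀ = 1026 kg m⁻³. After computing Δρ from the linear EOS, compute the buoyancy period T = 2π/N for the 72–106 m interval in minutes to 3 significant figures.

4.17 min

ΔT = -3.5 K, ΔS = +1.96 psu (deep − shallow).
Δρ/ρ₀ = −αΔT + βΔS = 7.00 × 10⁻⁴ + 1.4896 × 10⁻³ = 2.1896 × 10⁻³, so Δρ ≈ 2.247 kg m⁻³.
N² = (g/ρ₀)·Δρ/Δz = g·(Δρ/ρ₀)/Δz = 9.8 × 2.1896 × 10⁻³ / 34 = 6.3112 × 10⁻⁴ s⁻².
N = √(6.3112 × 10⁻⁴) = 0.025122 rad s⁻¹ → T = 2π/N = 250.11 s = 4.1685 min ≈ 4.17 min.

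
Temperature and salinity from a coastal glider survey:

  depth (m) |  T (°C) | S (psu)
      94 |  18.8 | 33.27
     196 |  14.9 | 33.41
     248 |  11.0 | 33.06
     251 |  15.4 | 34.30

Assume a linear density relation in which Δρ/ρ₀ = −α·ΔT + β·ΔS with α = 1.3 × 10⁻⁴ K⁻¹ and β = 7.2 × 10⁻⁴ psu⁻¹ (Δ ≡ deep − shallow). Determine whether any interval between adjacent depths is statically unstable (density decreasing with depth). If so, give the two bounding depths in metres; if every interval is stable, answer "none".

Evaluate Δρ/ρ₀ = −αΔT + βΔS across each adjacent pair:
  94–196 m: −αΔT+βΔS = −(1.3 × 10⁻⁴)(-3.9)+(7.2 × 10⁻⁴)(+0.14) = 6.1 × 10⁻⁴ → stable
  196–248 m: −αΔT+βΔS = −(1.3 × 10⁻⁴)(-3.9)+(7.2 × 10⁻⁴)(-0.35) = 2.5 × 10⁻⁴ → stable
  248–251 m: −αΔT+βΔS = −(1.3 × 10⁻⁴)(+4.4)+(7.2 × 10⁻⁴)(+1.24) = 3.2 × 10⁻⁴ → stable
Every interval has Δρ > 0: the column is stably stratified throughout.

none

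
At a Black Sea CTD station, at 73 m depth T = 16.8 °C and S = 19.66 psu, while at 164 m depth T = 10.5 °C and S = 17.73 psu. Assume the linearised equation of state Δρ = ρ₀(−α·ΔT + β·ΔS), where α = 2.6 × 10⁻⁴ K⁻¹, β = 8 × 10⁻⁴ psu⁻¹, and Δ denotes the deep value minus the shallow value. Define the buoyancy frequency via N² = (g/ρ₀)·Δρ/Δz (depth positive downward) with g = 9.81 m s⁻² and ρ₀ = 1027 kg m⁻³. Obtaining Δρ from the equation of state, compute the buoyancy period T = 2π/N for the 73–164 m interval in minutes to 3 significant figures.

ΔT = -6.3 K, ΔS = -1.93 psu (deep − shallow).
Δρ/ρ₀ = −αΔT + βΔS = 1.638 × 10⁻³ − 1.544 × 10⁻³ = 9.40 × 10⁻⁵, so Δρ ≈ 0.09654 kg m⁻³.
N² = (g/ρ₀)·Δρ/Δz = g·(Δρ/ρ₀)/Δz = 9.81 × 9.40 × 10⁻⁵ / 91 = 1.0133 × 10⁻⁵ s⁻².
N = √(1.0133 × 10⁻⁵) = 3.1832 × 10⁻³ rad s⁻¹ → T = 2π/N = 1.9739 × 10³ s = 32.898 min ≈ 32.9 min.

32.9 min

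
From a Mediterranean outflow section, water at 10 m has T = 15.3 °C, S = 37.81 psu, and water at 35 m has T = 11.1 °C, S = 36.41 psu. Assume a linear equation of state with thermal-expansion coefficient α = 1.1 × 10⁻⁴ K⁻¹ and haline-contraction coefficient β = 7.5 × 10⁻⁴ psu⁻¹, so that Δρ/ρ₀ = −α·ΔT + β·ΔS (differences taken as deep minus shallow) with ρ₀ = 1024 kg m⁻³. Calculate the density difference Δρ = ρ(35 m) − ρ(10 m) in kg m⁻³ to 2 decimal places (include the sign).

ΔT = -4.2 K, ΔS = -1.40 psu (deep − shallow).
Δρ/ρ₀ = −(1.1 × 10⁻⁴)(-4.2) + (7.5 × 10⁻⁴)(-1.40) = -5.88 × 10⁻⁴.
Δρ = 1024 × (-5.88 × 10⁻⁴) = -0.60 kg m⁻³.
Negative Δρ: lighter below, statically unstable.

-0.60 kg m⁻³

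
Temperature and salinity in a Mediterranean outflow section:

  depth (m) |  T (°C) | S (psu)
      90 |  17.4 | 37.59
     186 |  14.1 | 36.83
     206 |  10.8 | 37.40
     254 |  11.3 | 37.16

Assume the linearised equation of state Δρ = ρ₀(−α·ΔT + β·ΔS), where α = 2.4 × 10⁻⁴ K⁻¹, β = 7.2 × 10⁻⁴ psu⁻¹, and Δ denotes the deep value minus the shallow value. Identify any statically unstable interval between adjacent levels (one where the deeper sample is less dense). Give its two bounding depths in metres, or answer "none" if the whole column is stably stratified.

206–254 m

Evaluate Δρ/ρ₀ = −αΔT + βΔS across each adjacent pair:
  90–186 m: −αΔT+βΔS = −(2.4 × 10⁻⁴)(-3.3)+(7.2 × 10⁻⁴)(-0.76) = 2.4 × 10⁻⁴ → stable
  186–206 m: −αΔT+βΔS = −(2.4 × 10⁻⁴)(-3.3)+(7.2 × 10⁻⁴)(+0.57) = 1.2 × 10⁻³ → stable
  206–254 m: −αΔT+βΔS = −(2.4 × 10⁻⁴)(+0.5)+(7.2 × 10⁻⁴)(-0.24) = -2.9 × 10⁻⁴ → UNSTABLE
The 206–254 m interval has Δρ < 0: lighter water underlies denser water.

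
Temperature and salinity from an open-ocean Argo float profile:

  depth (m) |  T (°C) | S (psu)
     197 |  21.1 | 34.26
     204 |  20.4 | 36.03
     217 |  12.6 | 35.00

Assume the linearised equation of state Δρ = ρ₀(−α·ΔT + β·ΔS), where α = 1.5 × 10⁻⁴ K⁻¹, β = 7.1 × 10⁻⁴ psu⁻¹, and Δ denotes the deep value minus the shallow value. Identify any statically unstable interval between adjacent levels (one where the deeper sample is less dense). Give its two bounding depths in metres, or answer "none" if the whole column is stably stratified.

Evaluate Δρ/ρ₀ = −αΔT + βΔS across each adjacent pair:
  197–204 m: −αΔT+βΔS = −(1.5 × 10⁻⁴)(-0.7)+(7.1 × 10⁻⁴)(+1.77) = 1.4 × 10⁻³ → stable
  204–217 m: −αΔT+βΔS = −(1.5 × 10⁻⁴)(-7.8)+(7.1 × 10⁻⁴)(-1.03) = 4.4 × 10⁻⁴ → stable
Every interval has Δρ > 0: the column is stably stratified throughout.

none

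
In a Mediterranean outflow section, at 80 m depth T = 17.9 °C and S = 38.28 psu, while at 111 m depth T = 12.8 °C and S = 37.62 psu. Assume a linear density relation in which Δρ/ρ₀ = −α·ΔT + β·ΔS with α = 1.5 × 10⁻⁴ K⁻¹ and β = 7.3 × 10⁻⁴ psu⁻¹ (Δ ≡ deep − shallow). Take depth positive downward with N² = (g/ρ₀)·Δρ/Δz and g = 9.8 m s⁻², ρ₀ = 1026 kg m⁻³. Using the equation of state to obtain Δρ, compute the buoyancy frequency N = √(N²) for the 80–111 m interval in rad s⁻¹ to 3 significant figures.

9.46 × 10⁻³ rad s⁻¹

ΔT = -5.1 K, ΔS = -0.66 psu (deep − shallow).
Δρ/ρ₀ = −αΔT + βΔS = 7.65 × 10⁻⁴ − 4.818 × 10⁻⁴ = 2.832 × 10⁻⁴, so Δρ ≈ 0.2906 kg m⁻³.
N² = (g/ρ₀)·Δρ/Δz = g·(Δρ/ρ₀)/Δz = 9.8 × 2.832 × 10⁻⁴ / 31 = 8.9528 × 10⁻⁵ s⁻².
N = √(8.9528 × 10⁻⁵) = 9.4619 × 10⁻³ rad s⁻¹ ≈ 9.46 × 10⁻³ rad s⁻¹.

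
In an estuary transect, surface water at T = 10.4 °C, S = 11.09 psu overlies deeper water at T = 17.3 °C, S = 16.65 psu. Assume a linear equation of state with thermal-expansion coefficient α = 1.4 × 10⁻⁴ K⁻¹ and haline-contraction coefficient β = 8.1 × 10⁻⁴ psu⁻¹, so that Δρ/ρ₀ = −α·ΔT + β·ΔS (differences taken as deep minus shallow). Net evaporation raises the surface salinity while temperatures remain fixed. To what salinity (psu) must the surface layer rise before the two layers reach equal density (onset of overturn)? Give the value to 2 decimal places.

15.46 psu

Neutral buoyancy requires −α(T_deep − T_surf) + β(S_deep − S_surf′) = 0.
S_surf′ = S_deep − (α/β)·ΔT = 16.65 − (1.4 × 10⁻⁴/8.1 × 10⁻⁴)·(+6.9) = 15.4574 psu.
Increase required: 15.4574 − 11.09 = 4.3674 psu.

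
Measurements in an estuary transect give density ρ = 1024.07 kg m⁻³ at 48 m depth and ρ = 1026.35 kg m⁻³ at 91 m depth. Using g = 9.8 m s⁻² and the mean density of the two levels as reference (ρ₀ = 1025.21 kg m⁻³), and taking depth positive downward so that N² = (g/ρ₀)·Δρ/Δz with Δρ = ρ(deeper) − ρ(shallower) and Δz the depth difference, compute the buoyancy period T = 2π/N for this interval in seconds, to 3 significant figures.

Δρ = 1026.35 − 1024.07 = 2.28 kg m⁻³ over Δz = 91 − 48 = 43 m.
N² = (9.8/1025.21) × (2.28/43) = 5.0685 × 10⁻⁴ s⁻².
N = √(5.0685 × 10⁻⁴) = 0.022513 rad s⁻¹, so T = 2π/N = 279.09 s ≈ 279 s.

279 s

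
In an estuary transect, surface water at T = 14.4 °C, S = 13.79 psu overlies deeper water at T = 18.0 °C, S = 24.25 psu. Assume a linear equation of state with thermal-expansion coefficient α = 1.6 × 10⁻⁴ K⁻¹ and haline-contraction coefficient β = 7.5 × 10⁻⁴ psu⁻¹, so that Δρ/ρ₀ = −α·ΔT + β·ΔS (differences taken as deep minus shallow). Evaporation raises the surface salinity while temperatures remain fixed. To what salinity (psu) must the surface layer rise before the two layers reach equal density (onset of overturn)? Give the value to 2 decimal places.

Neutral buoyancy requires −α(T_deep − T_surf) + β(S_deep − S_surf′) = 0.
S_surf′ = S_deep − (α/β)·ΔT = 24.25 − (1.6 × 10⁻⁴/7.5 × 10⁻⁴)·(+3.6) = 23.4820 psu.
Increase required: 23.4820 − 13.79 = 9.6920 psu.

23.48 psu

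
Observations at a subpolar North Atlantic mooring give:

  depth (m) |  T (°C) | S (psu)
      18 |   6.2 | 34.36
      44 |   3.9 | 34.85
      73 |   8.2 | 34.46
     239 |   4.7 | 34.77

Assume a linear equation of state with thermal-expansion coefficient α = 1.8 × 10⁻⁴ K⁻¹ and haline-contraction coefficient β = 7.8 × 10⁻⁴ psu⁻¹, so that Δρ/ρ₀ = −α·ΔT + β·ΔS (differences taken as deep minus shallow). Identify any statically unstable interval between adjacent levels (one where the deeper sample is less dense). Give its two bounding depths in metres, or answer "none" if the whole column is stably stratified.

Evaluate Δρ/ρ₀ = −αΔT + βΔS across each adjacent pair:
  18–44 m: −αΔT+βΔS = −(1.8 × 10⁻⁴)(-2.3)+(7.8 × 10⁻⁴)(+0.49) = 8.0 × 10⁻⁴ → stable
  44–73 m: −αΔT+βΔS = −(1.8 × 10⁻⁴)(+4.3)+(7.8 × 10⁻⁴)(-0.39) = -1.1 × 10⁻³ → UNSTABLE
  73–239 m: −αΔT+βΔS = −(1.8 × 10⁻⁴)(-3.5)+(7.8 × 10⁻⁴)(+0.31) = 8.7 × 10⁻⁴ → stable
The 44–73 m interval has Δρ < 0: lighter water underlies denser water.

44–73 m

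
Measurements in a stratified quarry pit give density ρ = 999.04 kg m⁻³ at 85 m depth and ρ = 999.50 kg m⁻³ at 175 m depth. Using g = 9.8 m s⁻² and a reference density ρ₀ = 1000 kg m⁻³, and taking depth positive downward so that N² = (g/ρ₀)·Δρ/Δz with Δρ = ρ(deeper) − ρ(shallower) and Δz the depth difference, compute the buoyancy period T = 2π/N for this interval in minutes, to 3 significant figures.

Δρ = 999.50 − 999.04 = 0.46 kg m⁻³ over Δz = 175 − 85 = 90 m.
N² = (9.8/1000) × (0.46/90) = 5.0089 × 10⁻⁵ s⁻².
N = √(5.0089 × 10⁻⁵) = 7.0774 × 10⁻³ rad s⁻¹, so T = 2π/N = 887.78 s = 14.796 min ≈ 14.8 min.

14.8 min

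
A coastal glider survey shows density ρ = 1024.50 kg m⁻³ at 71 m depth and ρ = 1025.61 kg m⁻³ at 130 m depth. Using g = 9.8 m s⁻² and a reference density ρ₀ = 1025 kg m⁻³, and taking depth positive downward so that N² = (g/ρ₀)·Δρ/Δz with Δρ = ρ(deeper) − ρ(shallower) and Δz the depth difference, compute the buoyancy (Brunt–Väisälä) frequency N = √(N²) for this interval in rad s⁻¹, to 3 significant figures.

0.0134 rad s⁻¹

Δρ = 1025.61 − 1024.50 = 1.11 kg m⁻³ over Δz = 130 − 71 = 59 m.
N² = (9.8/1025) × (1.11/59) = 1.7988 × 10⁻⁴ s⁻².
N = √(1.7988 × 10⁻⁴) = 0.013412 rad s⁻¹ ≈ 0.0134 rad s⁻¹.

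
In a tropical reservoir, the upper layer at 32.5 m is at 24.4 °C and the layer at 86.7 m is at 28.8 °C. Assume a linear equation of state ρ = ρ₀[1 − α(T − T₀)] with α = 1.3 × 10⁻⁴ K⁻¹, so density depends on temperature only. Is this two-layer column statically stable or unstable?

ΔT = 28.8 − 24.4 = +4.4 K, so Δρ/ρ₀ = −αΔT = -5.72 × 10⁻⁴.
Δρ/ρ₀ < 0, so Δρ < 0: deeper water is lighter → statically unstable; the column would overturn.

unstable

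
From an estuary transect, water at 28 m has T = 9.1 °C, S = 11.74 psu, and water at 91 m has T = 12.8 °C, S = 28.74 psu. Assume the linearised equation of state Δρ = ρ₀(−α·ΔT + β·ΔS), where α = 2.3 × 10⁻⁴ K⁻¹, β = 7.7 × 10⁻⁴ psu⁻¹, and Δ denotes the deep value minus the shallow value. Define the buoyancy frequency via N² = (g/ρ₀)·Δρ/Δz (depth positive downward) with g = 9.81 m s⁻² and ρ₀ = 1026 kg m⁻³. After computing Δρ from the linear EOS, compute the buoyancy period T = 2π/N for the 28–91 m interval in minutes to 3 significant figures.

ΔT = +3.7 K, ΔS = +17.00 psu (deep − shallow).
Δρ/ρ₀ = −αΔT + βΔS = -8.51 × 10⁻⁴ + 0.01309 = 0.012239, so Δρ ≈ 12.56 kg m⁻³.
N² = (g/ρ₀)·Δρ/Δz = g·(Δρ/ρ₀)/Δz = 9.81 × 0.012239 / 63 = 1.9058 × 10⁻³ s⁻².
N = √(1.9058 × 10⁻³) = 0.043655 rad s⁻¹ → T = 2π/N = 143.93 s = 2.3988 min ≈ 2.40 min.

2.40 min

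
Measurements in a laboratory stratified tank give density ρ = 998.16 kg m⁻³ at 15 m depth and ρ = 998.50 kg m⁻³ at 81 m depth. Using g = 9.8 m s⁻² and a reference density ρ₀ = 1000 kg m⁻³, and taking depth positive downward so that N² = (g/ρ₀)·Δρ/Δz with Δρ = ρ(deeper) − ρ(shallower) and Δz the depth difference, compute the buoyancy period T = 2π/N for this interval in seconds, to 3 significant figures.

884 s

Δρ = 998.50 − 998.16 = 0.34 kg m⁻³ over Δz = 81 − 15 = 66 m.
N² = (9.8/1000) × (0.34/66) = 5.0485 × 10⁻⁵ s⁻².
N = √(5.0485 × 10⁻⁵) = 7.1053 × 10⁻³ rad s⁻¹, so T = 2π/N = 884.30 s ≈ 884 s.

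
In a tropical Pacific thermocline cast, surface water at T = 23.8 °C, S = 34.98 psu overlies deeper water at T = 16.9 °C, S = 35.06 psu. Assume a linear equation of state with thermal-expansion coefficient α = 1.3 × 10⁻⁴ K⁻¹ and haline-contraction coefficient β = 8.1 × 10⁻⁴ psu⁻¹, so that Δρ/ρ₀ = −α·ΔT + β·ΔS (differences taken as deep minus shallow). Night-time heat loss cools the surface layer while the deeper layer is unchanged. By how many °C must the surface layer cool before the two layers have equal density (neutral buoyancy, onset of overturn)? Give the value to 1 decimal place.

7.4 °C

Neutral buoyancy requires Δρ = 0, i.e. −α(T_deep − T_surf′) + β(S_deep − S_surf) = 0.
T_surf′ = T_deep − (β/α)·ΔS = 16.9 − (8.1 × 10⁻⁴/1.3 × 10⁻⁴)·(+0.08) = 16.402 °C.
Cooling required: 23.8 − (16.402) = 7.398 °C.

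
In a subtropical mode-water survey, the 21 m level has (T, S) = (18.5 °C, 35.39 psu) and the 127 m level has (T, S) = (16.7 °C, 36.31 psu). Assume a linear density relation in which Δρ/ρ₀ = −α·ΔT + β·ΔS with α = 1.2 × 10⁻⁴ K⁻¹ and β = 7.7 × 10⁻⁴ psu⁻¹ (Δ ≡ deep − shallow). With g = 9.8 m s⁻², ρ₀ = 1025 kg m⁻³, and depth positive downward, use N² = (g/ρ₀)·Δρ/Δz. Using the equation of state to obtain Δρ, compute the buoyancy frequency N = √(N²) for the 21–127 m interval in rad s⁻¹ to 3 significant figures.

ΔT = -1.8 K, ΔS = +0.92 psu (deep − shallow).
Δρ/ρ₀ = −αΔT + βΔS = 2.16 × 10⁻⁴ + 7.084 × 10⁻⁴ = 9.244 × 10⁻⁴, so Δρ ≈ 0.9475 kg m⁻³.
N² = (g/ρ₀)·Δρ/Δz = g·(Δρ/ρ₀)/Δz = 9.8 × 9.244 × 10⁻⁴ / 106 = 8.5463 × 10⁻⁵ s⁻².
N = √(8.5463 × 10⁻⁵) = 9.2446 × 10⁻³ rad s⁻¹ ≈ 9.24 × 10⁻³ rad s⁻¹.

9.24 × 10⁻³ rad s⁻¹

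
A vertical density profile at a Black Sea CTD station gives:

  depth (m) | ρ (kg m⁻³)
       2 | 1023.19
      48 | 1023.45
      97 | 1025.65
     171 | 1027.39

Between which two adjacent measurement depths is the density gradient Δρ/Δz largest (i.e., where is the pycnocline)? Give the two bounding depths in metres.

48–97 m

Compute the density gradient over each adjacent pair:
  2–48 m: Δρ/Δz = 0.26/46 = 5.7 × 10⁻³ kg m⁻⁴
  48–97 m: Δρ/Δz = 2.20/49 = 0.045 kg m⁻⁴
  97–171 m: Δρ/Δz = 1.74/74 = 0.024 kg m⁻⁴
The largest gradient is in the 48–97 m interval — the pycnocline.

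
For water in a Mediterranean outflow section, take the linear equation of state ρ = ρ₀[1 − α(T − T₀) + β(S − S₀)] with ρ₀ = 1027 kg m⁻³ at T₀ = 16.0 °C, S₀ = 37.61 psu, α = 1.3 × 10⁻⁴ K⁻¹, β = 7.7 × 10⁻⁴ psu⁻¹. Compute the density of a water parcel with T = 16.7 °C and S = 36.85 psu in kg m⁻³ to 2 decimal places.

T − T₀ = +0.7 K, S − S₀ = -0.76 psu.
Bracket = 1 − α·(+0.7) + β·(-0.76) = 1 + (-6.762 × 10⁻⁴) = 0.9993238.
ρ = 1027 × 0.9993238 = 1026.31 kg m⁻³.

1026.31 kg m⁻³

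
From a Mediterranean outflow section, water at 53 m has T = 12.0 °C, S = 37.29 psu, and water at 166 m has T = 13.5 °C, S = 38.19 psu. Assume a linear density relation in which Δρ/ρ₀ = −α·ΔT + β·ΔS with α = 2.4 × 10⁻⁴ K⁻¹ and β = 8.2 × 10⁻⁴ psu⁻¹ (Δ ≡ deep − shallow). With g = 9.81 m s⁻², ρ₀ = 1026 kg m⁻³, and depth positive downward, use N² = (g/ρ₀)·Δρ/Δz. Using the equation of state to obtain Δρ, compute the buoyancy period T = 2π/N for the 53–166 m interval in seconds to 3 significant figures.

ΔT = +1.5 K, ΔS = +0.90 psu (deep − shallow).
Δρ/ρ₀ = −αΔT + βΔS = -3.60 × 10⁻⁴ + 7.38 × 10⁻⁴ = 3.78 × 10⁻⁴, so Δρ ≈ 0.3878 kg m⁻³.
N² = (g/ρ₀)·Δρ/Δz = g·(Δρ/ρ₀)/Δz = 9.81 × 3.78 × 10⁻⁴ / 113 = 3.2816 × 10⁻⁵ s⁻².
N = √(3.2816 × 10⁻⁵) = 5.7285 × 10⁻³ rad s⁻¹ → T = 2π/N = 1.0968 × 10³ s ≈ 1.10 × 10³ s.

1.10 × 10³ s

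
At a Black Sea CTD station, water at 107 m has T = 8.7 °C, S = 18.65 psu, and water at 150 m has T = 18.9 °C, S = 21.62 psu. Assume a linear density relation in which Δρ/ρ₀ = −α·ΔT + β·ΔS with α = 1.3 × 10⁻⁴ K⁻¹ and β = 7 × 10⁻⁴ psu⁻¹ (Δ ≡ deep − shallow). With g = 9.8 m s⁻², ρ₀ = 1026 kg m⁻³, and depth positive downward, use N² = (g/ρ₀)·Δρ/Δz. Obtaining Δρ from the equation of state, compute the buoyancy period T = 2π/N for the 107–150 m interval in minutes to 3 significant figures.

7.99 min

ΔT = +10.2 K, ΔS = +2.97 psu (deep − shallow).
Δρ/ρ₀ = −αΔT + βΔS = -1.326 × 10⁻³ + 2.079 × 10⁻³ = 7.53 × 10⁻⁴, so Δρ ≈ 0.7726 kg m⁻³.
N² = (g/ρ₀)·Δρ/Δz = g·(Δρ/ρ₀)/Δz = 9.8 × 7.53 × 10⁻⁴ / 43 = 1.7161 × 10⁻⁴ s⁻².
N = √(1.7161 × 10⁻⁴) = 0.013100 rad s⁻¹ → T = 2π/N = 479.63 s = 7.9938 min ≈ 7.99 min.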